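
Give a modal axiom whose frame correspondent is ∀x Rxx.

A defining formula is □s → s (the T axiom).
Suppose □s→s is valid. At any x set V(s)={w : Rxw}. Then □s holds at x, so s holds at x, i.e. Rxx.

□s → s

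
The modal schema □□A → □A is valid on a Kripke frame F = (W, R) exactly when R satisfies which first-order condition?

This is the C4 axiom.
Its frame correspondent is density — ∀x ∀y (Rxy → ∃z (Rxz ∧ Rzy)).

Density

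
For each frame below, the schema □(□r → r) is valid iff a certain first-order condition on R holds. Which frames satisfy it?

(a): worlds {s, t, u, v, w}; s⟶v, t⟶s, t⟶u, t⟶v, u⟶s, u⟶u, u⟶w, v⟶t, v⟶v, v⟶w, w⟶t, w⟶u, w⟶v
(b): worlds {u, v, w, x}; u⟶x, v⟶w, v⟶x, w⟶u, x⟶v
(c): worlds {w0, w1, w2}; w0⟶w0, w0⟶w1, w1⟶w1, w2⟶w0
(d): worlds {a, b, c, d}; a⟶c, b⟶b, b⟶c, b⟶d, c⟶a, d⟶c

Frame correspondent (Sahlqvist): ∀x ∀y (Rxy → Ryy) — i.e. shift-reflexivity.
(a): fails — Rwt but not Rtt.
(b): fails — Rwu but not Ruu.
(c): holds.
(d): fails — Rbc but not Rcc.
Valid on: (c).

(c)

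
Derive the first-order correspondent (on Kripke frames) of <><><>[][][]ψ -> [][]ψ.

This is a Sahlqvist (Geach-type) schema ◇^3□^3ψ → □^2◇^0ψ.
First-order correspondent: forall x forall y forall z ((x R^3 y & x R^2 z) -> exists w (y R^3 w & z = w)).

forall x forall y forall z ((x R^3 y & x R^2 z) -> exists w (y R^3 w & z = w))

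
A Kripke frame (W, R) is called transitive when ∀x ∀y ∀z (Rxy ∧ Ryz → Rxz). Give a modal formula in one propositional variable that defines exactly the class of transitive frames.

□r → □□r

A defining formula is □r → □□r (the 4 axiom).
Suppose □r→□□r is valid. Take Rxy, Ryz and set V(r)={w : Rxw}. Then □r at x, so □□r at x, so □r at y, so r at z, i.e. Rxz.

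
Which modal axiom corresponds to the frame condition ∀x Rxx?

The condition is reflexivity. The T schema □p → p defines it.
Suppose □p→p is valid. At any x set V(p)={w : Rxw}. Then □p holds at x, so p holds at x, i.e. Rxx.

□p → p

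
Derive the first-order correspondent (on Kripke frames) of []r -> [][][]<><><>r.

forall x forall z (x R^3 z -> exists w (xRw & z R^3 w))

This is a Sahlqvist (Geach-type) schema ◇^0□^1r → □^3◇^3r.
Minimal-valuation argument: fix x; take any y with xR^0y and any z with xR^3z. Set V(r) to the set of worlds R-reachable from y in exactly 1 step. Then □^1r holds at y, so the antecedent holds at x; validity forces ◇^3r at z, giving a w with zR^3w and yR^1w.
First-order correspondent: forall x forall z (x R^3 z -> exists w (xRw & z R^3 w)).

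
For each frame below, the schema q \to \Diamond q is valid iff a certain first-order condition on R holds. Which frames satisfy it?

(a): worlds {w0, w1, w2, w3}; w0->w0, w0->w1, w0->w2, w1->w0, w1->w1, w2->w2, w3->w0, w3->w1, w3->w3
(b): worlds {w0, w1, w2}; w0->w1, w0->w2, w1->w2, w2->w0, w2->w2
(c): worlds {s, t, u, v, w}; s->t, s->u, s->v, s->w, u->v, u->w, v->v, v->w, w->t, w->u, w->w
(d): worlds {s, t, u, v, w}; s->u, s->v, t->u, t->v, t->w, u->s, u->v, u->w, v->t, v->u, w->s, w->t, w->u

(a)

The schema corresponds to reflexivity: \forall x Rxx.
(a): satisfies the condition.
(b): fails — world w0 does not see itself.
(c): fails — world s does not see itself.
(d): fails — world s does not see itself.
Valid on: (a).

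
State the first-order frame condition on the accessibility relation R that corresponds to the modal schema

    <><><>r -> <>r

forall x forall y (x R^3 y -> exists w (y = w & xRw))

This is a Sahlqvist (Geach-type) schema ◇^3□^0r → □^0◇^1r.
Minimal-valuation argument: fix x; take any y with xR^3y and any z with xR^0z. Set V(r) to the set of worlds R-reachable from y in exactly 0 steps. Then □^0r holds at y, so the antecedent holds at x; validity forces ◇^1r at z, giving a w with zR^1w and yR^0w.
First-order correspondent: forall x forall y (x R^3 y -> exists w (y = w & xRw)).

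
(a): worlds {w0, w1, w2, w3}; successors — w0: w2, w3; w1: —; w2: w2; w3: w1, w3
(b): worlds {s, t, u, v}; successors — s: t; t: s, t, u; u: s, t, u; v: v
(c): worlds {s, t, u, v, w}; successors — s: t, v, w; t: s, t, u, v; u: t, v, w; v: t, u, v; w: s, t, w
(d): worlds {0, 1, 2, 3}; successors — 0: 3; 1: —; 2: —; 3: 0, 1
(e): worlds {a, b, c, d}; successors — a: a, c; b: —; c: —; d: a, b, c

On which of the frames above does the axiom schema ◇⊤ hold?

The schema corresponds to seriality: ∀x ∃y Rxy.
(a): fails — world w1 has no successor.
(b): ✓.
(c): ✓.
(d): fails — world 1 has no successor.
(e): fails — world b has no successor.

(b), (c)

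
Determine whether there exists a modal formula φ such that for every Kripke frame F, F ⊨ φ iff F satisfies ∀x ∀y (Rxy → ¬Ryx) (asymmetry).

Not modally definable

If a class were modally definable it would be closed under surjective bounded morphisms (Goldblatt–Thomason).
The 5-cycle (worlds w0,w1,w2,w3,w4 with w0→w1→w2→w3→w4→w0) is asymmetric. Mapping every world to a single reflexive point • is a surjective bounded morphism, and the reflexive point is not asymmetric (R•• but asymmetry requires ¬R••).
So the class is not modally definable.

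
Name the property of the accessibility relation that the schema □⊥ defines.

emptiness of R: ∀x ∀y ¬Rxy

□⊥ is valid iff no world has any successor (otherwise □⊥ fails at any world with one).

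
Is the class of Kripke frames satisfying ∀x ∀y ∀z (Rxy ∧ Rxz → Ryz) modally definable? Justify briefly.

Yes, by ◇p → □◇p

This is a Sahlqvist condition; the 5 axiom ◇p → □◇p defines it.
Suppose ◇p→□◇p is valid. Take Rxy, Rxz and set V(p)={y}. Then ◇p at x, so □◇p at x, so ◇p at z, so some w with Rzw has p; w=y, i.e. Rzy. By symmetry of the argument, Ryz.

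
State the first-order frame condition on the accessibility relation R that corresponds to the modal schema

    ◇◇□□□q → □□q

∀x ∀y ∀z ((xR²y ∧ xR²z) → ∃w (yR³w ∧ z = w))

This is a Sahlqvist (Geach-type) schema ◇^2□^3q → □^2◇^0q.
Minimal-valuation argument: fix x; take any y with xR^2y and any z with xR^2z. Set V(q) to the set of worlds R-reachable from y in exactly 3 steps. Then □^3q holds at y, so the antecedent holds at x; validity forces ◇^0q at z, giving a w with zR^0w and yR^3w.
First-order correspondent: ∀x ∀y ∀z ((xR²y ∧ xR²z) → ∃w (yR³w ∧ z = w)).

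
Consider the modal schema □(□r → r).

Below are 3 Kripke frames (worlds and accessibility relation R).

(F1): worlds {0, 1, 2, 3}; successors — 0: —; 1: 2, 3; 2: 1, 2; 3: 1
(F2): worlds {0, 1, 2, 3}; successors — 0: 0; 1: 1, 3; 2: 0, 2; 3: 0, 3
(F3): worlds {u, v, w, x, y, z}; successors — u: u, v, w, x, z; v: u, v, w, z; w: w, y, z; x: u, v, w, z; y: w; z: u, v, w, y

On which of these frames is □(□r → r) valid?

Frame correspondent (Sahlqvist): ∀x ∀y (Rxy → Ryy) — i.e. shift-reflexivity.
(F1): fails — R31 but not R11.
(F2): condition met.
(F3): fails — Rvz but not Rzz.
Valid on: (F2).

(F2)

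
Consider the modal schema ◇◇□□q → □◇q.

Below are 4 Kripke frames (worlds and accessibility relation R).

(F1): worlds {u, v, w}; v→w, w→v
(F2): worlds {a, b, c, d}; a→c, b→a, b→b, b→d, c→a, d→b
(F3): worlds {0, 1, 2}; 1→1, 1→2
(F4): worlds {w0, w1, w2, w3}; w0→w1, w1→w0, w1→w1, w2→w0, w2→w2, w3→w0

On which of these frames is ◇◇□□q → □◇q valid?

This is the axiom for a generalized confluence (Geach) condition; its first-order frame correspondent is ∀x ∀y ∀z ((xR²y ∧ xRz) → ∃w (yR²w ∧ zRw)).
(F1): satisfies the condition.
(F2): fails — bR²a, bRa but no w with aR²w and aRw.
(F3): fails — 1R²1, 1R2 but no w with 1R²w and 2Rw.
(F4): satisfies the condition.
Valid on: (F1), (F4).

(F1), (F4)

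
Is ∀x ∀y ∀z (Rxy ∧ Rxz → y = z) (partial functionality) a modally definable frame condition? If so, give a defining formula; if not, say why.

This is a Sahlqvist condition; the CD axiom ◇q → □q defines it.

Yes, by ◇q → □q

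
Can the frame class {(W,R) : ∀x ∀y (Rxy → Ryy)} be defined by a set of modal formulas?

The condition is shift-reflexivity. A defining modal formula is □(□q → q).

Yes — defined by □(□q → q)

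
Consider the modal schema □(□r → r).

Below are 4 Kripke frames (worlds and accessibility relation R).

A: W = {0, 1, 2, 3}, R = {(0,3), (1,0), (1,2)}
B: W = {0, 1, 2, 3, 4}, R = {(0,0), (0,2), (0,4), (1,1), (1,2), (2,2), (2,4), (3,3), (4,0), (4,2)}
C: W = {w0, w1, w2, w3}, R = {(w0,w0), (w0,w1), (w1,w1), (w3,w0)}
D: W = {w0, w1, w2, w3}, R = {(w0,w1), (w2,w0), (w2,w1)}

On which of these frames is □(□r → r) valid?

Frame correspondent (Sahlqvist): ∀x ∀y (Rxy → Ryy) — i.e. shift-reflexivity.
A: fails — R12 but not R22.
B: fails — R04 but not R44.
C: satisfies the condition.
D: fails — Rw0w1 but not Rw1w1.
Valid on: C.

C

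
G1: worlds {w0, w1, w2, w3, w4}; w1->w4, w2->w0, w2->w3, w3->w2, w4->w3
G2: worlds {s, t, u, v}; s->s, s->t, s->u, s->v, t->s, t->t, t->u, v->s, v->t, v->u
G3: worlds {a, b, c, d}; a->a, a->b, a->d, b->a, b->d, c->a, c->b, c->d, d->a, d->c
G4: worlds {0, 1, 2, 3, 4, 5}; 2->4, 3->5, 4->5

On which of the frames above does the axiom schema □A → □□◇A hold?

G3

The schema corresponds to a generalized confluence (Geach) condition: ∀x ∀z (xR²z → ∃w (xRw ∧ zRw)).
G1: fails — w1R²w3 but no w with w1Rw and w3Rw.
G2: fails — sR²u but no w with sRw and uRw.
G3: condition met.
G4: fails — 2R²5 but no w with 2Rw and 5Rw.
Valid on: G3.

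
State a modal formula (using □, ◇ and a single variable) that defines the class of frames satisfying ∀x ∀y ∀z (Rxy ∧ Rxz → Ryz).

◇ψ → □◇ψ

The condition is the Euclidean property. The 5 schema ◇ψ → □◇ψ defines it.
Suppose ◇ψ→□◇ψ is valid. Take Rxy, Rxz and set V(ψ)={y}. Then ◇ψ at x, so □◇ψ at x, so ◇ψ at z, so some w with Rzw has ψ; w=y, i.e. Rzy. By symmetry of the argument, Ryz.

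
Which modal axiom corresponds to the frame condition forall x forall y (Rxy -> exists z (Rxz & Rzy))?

This is density; the standard corresponding axiom is C4: □□ψ → □ψ.

□□ψ → □ψ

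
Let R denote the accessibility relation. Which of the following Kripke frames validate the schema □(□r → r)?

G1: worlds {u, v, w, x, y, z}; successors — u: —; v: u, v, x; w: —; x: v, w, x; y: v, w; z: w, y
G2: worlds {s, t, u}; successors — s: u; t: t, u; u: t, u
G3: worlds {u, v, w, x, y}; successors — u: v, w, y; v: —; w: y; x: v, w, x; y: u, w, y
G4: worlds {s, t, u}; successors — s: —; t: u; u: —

G2

This is the axiom for shift-reflexivity; its first-order frame correspondent is ∀x ∀y (Rxy → Ryy).
G1: fails — Rxw but not Rww.
G2: ✓.
G3: fails — Ruv but not Rvv.
G4: fails — Rtu but not Ruu.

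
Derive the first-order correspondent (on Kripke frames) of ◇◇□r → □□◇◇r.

This is a Sahlqvist (Geach-type) schema ◇^2□^1r → □^2◇^2r.
Minimal-valuation argument: fix x; take any y with xR^2y and any z with xR^2z. Set V(r) to the set of worlds R-reachable from y in exactly 1 step. Then □^1r holds at y, so the antecedent holds at x; validity forces ◇^2r at z, giving a w with zR^2w and yR^1w.
First-order correspondent: ∀x ∀y ∀z ((xR²y ∧ xR²z) → ∃w (yRw ∧ zR²w)).

∀x ∀y ∀z ((xR²y ∧ xR²z) → ∃w (yRw ∧ zR²w))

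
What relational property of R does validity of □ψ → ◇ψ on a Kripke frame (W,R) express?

Suppose □ψ→◇ψ is valid. At any x set V(ψ)=W. Then □ψ at x, so ◇ψ at x, so x has a successor.

seriality: ∀x ∃y Rxy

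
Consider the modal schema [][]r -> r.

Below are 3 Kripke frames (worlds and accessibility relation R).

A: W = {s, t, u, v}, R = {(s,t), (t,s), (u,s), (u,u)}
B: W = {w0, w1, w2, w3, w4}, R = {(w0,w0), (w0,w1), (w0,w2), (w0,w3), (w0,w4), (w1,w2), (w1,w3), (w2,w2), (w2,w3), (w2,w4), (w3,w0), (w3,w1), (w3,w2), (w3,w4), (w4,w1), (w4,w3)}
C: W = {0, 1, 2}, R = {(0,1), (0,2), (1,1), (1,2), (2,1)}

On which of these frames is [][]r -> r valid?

Frame correspondent (Sahlqvist): forall x exists w (x R^2 w & x = w) — i.e. a generalized confluence (Geach) condition.
A: fails — at v but no w with vR²w and v=w.
B: holds.
C: fails — at 0 but no w with 0R²w and 0=w.

B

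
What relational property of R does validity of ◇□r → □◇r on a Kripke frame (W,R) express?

This is the .2 axiom.
It corresponds to convergence: ∀x ∀y ∀z (Rxy ∧ Rxz → ∃w (Ryw ∧ Rzw)).

convergence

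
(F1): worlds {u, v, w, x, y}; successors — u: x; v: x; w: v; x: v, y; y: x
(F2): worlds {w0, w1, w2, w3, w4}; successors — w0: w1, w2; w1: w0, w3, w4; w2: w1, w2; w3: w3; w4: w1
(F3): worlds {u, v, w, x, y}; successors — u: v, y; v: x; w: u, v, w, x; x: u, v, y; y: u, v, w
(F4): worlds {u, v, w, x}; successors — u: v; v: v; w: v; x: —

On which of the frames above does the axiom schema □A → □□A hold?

(F4)

This is the axiom for transitivity; its first-order frame correspondent is ∀x ∀y ∀z (Rxy ∧ Ryz → Rxz).
(F1): fails — Ryx and Rxy but not Ryy.
(F2): fails — Rw1w0 and Rw0w1 but not Rw1w1.
(F3): fails — Ruv and Rvx but not Rux.
(F4): condition met.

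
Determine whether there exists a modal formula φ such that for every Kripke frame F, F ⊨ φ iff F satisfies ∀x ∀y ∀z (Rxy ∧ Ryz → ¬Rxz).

Any modally definable frame class is closed under surjective bounded morphisms.
The 7-cycle (worlds 0,1,2,3,4,5,6 with 0→1→2→3→4→5→6→0) is intransitive. Mapping every world to a single reflexive point • is a surjective bounded morphism; the reflexive point is not intransitive (R••∧R•• but R••).
So no modal formula (or set of formulas) defines exactly the intransitive frames.

Not definable by any modal formula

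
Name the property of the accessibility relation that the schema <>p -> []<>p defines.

This schema is the 5 axiom.
Its frame correspondent is the Euclidean property — forall x forall y forall z (Rxy & Rxz -> Ryz).

The Euclidean property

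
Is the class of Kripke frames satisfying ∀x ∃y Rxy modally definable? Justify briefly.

This is a Sahlqvist condition; the D axiom □q → ◇q defines it.
Suppose □q→◇q is valid. At any x set V(q)=W. Then □q at x, so ◇q at x, so x has a successor.

Yes, by □q → ◇q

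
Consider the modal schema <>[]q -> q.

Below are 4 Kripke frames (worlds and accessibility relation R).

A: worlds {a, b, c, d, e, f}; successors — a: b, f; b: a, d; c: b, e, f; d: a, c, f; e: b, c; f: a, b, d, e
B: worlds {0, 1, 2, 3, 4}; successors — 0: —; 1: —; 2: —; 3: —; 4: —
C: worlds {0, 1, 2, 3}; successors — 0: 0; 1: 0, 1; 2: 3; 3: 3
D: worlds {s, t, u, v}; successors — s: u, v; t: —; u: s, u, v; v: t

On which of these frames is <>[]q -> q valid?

B

This is the axiom for symmetry; its first-order frame correspondent is forall x forall y (Rxy -> Ryx).
A: fails — Reb but not Rbe.
B: holds.
C: fails — R10 but not R01.
D: fails — Ruv but not Rvu.
Valid on: B.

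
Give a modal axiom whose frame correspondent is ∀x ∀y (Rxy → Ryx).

q → □◇q

A defining formula is q → □◇q (the B axiom).
Suppose q→□◇q is valid. Take Rxy and set V(q)={x}. Then q at x, so □◇q at x, so ◇q at y, so some z with Ryz has q; z=x, i.e. Ryx.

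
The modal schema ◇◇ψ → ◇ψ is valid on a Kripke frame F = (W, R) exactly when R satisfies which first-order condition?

transitivity: ∀x ∀y ∀z (Rxy ∧ Ryz → Rxz)

Replacing ψ by ¬ψ and contraposing gives the equivalent schema □ψ → □□ψ.
Suppose □ψ→□□ψ is valid. Take Rxy, Ryz and set V(ψ)={w : Rxw}. Then □ψ at x, so □□ψ at x, so □ψ at y, so ψ at z, i.e. Rxz.
Conversely, any frame satisfying ∀x ∀y ∀z (Rxy ∧ Ryz → Rxz) validates the schema.
So the correspondent is transitivity.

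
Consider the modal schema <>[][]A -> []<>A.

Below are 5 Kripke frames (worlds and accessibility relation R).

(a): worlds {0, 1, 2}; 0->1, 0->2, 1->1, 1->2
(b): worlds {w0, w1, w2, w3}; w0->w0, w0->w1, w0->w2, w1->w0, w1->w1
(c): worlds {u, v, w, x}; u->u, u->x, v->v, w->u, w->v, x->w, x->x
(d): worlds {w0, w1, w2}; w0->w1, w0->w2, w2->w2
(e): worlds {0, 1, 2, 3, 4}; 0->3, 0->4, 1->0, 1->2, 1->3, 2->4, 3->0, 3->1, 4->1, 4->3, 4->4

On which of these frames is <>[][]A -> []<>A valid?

Frame correspondent (Sahlqvist): forall x forall y forall z ((xRy & xRz) -> exists w (y R^2 w & zRw)) — i.e. a generalized confluence (Geach) condition.
(a): fails — 0R1, 0R2 but no w with 1R²w and 2Rw.
(b): fails — w0Rw0, w0Rw2 but no w with w0R²w and w2Rw.
(c): fails — wRu, wRv but no t with uR²t and vRt.
(d): fails — w0Rw1, w0Rw1 but no w with w1R²w and w1Rw.
(e): satisfies the condition.

(e)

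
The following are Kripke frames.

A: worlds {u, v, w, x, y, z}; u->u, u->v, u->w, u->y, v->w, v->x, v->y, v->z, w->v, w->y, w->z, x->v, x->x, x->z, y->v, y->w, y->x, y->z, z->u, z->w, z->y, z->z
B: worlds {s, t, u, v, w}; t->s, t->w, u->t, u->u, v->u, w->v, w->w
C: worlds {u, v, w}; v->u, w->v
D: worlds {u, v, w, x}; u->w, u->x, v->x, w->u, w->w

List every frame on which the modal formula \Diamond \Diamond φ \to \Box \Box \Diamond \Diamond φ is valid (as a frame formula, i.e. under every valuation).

A

Frame correspondent (Sahlqvist): \forall x \forall y \forall z ((x R^2 y \wedge x R^2 z) \to \exists w (y = w \wedge z R^2 w)) — i.e. a generalized confluence (Geach) condition.
A: satisfies the condition.
B: fails — tR²v, tR²v but no w* with v=w* and vR²w*.
C: fails — wR²u, wR²u but no t with u=t and uR²t.
D: fails — wR²u, wR²x but no t with u=t and xR²t.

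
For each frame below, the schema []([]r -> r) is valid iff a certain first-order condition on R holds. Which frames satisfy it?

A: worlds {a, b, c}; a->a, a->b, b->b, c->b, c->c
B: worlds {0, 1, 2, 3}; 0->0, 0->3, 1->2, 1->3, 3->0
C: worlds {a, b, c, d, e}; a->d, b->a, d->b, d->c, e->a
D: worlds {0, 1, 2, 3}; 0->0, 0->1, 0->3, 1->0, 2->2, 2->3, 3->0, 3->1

A

The schema corresponds to shift-reflexivity: forall x forall y (Rxy -> Ryy).
A: satisfies the condition.
B: fails — R12 but not R22.
C: fails — Rdc but not Rcc.
D: fails — R31 but not R11.
Valid on: A.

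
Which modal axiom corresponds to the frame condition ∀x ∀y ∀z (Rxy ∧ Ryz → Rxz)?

This is transitivity; the standard corresponding axiom is 4: □r → □□r.

□r → □□r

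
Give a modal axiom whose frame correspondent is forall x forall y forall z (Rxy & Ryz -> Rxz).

The condition is transitivity. The 4 schema □r → □□r defines it.
Suppose □r→□□r is valid. Take Rxy, Ryz and set V(r)={w : Rxw}. Then □r at x, so □□r at x, so □r at y, so r at z, i.e. Rxz.

□r → □□r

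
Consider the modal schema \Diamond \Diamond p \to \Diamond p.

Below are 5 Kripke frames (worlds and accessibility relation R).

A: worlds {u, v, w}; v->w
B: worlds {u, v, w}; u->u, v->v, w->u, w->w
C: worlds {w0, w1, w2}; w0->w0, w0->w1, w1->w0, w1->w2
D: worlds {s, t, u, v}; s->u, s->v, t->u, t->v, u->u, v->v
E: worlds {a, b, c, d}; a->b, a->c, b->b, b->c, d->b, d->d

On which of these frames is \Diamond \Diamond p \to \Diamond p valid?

A, B, D

The schema corresponds to transitivity: \forall x \forall y \forall z (Rxy \wedge Ryz \to Rxz).
A: ✓.
B: ✓.
C: fails — Rw0w1 and Rw1w2 but not Rw0w2.
D: ✓.
E: fails — Rdb and Rbc but not Rdc.
Valid on: A, B, D.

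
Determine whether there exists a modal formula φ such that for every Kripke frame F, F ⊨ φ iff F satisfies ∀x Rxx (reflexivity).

The condition is reflexivity. A defining modal formula is □q → q.
Suppose □q→q is valid. At any x set V(q)={w : Rxw}. Then □q holds at x, so q holds at x, i.e. Rxx.

Yes — defined by □q → q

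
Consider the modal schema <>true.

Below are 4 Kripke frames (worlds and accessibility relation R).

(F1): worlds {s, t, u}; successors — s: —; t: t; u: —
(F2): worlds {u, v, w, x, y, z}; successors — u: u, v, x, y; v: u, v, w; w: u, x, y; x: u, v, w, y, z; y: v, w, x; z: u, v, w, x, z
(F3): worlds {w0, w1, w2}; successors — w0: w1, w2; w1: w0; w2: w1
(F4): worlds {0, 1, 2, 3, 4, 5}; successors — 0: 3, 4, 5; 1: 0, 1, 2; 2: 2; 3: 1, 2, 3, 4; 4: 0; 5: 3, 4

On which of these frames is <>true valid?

(F2), (F3), (F4)

Frame correspondent (Sahlqvist): forall x exists y Rxy — i.e. seriality.
(F1): fails — world s has no successor.
(F2): holds.
(F3): holds.
(F4): holds.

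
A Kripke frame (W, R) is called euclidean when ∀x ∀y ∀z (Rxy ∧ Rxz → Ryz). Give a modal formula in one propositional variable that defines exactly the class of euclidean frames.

◇s → □◇s

A defining formula is ◇s → □◇s (the 5 axiom).
Suppose ◇s→□◇s is valid. Take Rxy, Rxz and set V(s)={y}. Then ◇s at x, so □◇s at x, so ◇s at z, so some w with Rzw has s; w=y, i.e. Rzy. By symmetry of the argument, Ryz.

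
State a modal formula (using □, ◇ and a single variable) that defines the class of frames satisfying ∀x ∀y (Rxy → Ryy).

A defining formula is □(□ψ → ψ) (the T□ axiom).

□(□ψ → ψ)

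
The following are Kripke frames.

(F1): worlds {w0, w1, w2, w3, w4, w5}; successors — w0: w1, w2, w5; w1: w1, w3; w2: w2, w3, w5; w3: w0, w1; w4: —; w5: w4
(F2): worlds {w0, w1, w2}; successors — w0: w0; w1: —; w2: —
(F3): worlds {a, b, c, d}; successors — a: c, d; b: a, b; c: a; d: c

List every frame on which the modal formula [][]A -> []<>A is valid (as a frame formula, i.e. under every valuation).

Frame correspondent (Sahlqvist): forall x forall z (xRz -> exists w (x R^2 w & zRw)) — i.e. a generalized confluence (Geach) condition.
(F1): fails — w5Rw4 but no w with w5R²w and w4Rw.
(F2): satisfies the condition.
(F3): satisfies the condition.
Valid on: (F2), (F3).

(F2), (F3)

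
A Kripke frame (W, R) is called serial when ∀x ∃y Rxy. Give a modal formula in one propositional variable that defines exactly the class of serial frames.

□q → ◇q

A defining formula is □q → ◇q (the D axiom).
Suppose □q→◇q is valid. At any x set V(q)=W. Then □q at x, so ◇q at x, so x has a successor.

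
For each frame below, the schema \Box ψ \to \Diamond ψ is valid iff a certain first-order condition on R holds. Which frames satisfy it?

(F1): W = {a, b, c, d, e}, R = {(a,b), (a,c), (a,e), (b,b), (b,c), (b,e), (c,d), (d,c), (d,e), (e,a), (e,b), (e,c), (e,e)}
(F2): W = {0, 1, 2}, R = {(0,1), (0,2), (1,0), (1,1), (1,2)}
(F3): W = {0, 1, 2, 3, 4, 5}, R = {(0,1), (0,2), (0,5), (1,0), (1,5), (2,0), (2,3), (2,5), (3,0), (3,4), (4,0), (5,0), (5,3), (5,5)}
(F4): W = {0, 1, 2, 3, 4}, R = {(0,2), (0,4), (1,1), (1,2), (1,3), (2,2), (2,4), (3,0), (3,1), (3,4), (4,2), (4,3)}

(F1), (F3), (F4)

The schema corresponds to seriality: \forall x \exists y Rxy.
(F1): condition met.
(F2): fails — world 2 has no successor.
(F3): condition met.
(F4): condition met.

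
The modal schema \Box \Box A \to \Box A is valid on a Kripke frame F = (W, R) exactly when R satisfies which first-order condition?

Suppose □□A→□A is valid. Take Rxy and set V(A)={w : xR²w}. Then □□A at x, so □A at x, so A at y, i.e. ∃z(Rxz∧Rzy).
The converse is a direct semantic check.
So the correspondent is density.

Density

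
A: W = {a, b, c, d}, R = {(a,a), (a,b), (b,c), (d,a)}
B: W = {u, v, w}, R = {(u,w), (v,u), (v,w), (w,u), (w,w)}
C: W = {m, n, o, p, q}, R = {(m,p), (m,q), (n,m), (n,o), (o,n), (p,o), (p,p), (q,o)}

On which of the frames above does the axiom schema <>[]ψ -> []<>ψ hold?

This is the axiom for convergence; its first-order frame correspondent is forall x forall y forall z (Rxy & Rxz -> exists w (Ryw & Rzw)).
A: fails — Raa and Rab but a and b have no common successor.
B: holds.
C: fails — Rno and Rnm but o and m have no common successor.
Valid on: B.

B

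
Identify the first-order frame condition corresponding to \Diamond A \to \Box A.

Suppose ◇A→□A is valid. Take Rxy, Rxz and set V(A)={y}. Then ◇A at x, so □A at x, so A at z, i.e. z=y.
The converse is a direct semantic check.
So the correspondent is partial functionality.

partial functionality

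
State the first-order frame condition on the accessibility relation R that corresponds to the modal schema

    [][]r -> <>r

forall x exists w (x R^2 w & xRw)

This is a Sahlqvist (Geach-type) schema ◇^0□^2r → □^0◇^1r.
Minimal-valuation argument: fix x; take any y with xR^0y and any z with xR^0z. Set V(r) to the set of worlds R-reachable from y in exactly 2 steps. Then □^2r holds at y, so the antecedent holds at x; validity forces ◇^1r at z, giving a w with zR^1w and yR^2w.
First-order correspondent: forall x exists w (x R^2 w & xRw).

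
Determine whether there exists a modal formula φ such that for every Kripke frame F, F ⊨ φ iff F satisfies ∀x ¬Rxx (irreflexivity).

Not modally definable

Any modally definable frame class is closed under surjective bounded morphisms.
The 2-cycle (worlds a,b with a→b→a) is irreflexive, and the map sending every world to a single reflexive point • is a surjective bounded morphism (forth: every edge maps to (•,•); back: every world has a successor). So any modal formula valid on the 2-cycle is also valid on the reflexive point, which is not irreflexive.
So the class is not modally definable.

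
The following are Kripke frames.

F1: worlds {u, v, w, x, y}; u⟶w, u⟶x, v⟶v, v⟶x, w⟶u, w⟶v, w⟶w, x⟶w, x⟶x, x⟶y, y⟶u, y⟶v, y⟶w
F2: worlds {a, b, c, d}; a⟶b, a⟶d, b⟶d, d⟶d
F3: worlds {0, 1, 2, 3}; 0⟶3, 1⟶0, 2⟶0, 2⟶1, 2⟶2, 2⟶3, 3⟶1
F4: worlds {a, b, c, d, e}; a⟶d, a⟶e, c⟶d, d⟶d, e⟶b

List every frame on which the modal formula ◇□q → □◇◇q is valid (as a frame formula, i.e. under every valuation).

Frame correspondent (Sahlqvist): ∀x ∀y ∀z ((xRy ∧ xRz) → ∃w (yRw ∧ zR²w)) — i.e. a generalized confluence (Geach) condition.
F1: ✓.
F2: ✓.
F3: fails — 0R3, 0R3 but no w with 3Rw and 3R²w.
F4: fails — aRd, aRe but no w with dRw and eR²w.

F1, F2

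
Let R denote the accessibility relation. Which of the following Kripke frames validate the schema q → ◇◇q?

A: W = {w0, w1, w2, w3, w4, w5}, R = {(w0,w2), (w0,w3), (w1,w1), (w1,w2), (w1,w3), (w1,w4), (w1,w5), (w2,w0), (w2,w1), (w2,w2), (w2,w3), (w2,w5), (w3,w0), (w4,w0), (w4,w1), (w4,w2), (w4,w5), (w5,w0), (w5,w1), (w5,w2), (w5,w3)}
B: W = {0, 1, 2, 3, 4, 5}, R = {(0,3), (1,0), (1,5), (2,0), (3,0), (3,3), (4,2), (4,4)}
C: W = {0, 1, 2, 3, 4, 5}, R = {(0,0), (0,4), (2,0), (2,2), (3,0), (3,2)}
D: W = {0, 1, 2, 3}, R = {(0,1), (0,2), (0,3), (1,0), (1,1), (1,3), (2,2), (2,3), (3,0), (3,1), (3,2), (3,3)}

The schema corresponds to a generalized confluence (Geach) condition: ∀x ∃w (x = w ∧ xR²w).
A: holds.
B: fails — at 1 but no w with 1=w and 1R²w.
C: fails — at 1 but no w with 1=w and 1R²w.
D: holds.

A, D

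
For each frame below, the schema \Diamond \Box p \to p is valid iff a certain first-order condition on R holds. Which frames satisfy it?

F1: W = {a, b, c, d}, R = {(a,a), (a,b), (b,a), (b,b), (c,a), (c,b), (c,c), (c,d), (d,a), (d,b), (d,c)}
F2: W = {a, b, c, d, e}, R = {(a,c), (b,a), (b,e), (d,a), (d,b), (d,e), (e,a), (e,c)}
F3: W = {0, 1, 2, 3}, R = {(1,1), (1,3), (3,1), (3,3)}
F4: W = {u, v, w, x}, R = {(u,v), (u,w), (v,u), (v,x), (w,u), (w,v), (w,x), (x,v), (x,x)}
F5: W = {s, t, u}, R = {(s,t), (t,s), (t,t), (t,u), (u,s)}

F3

This is the axiom for symmetry; its first-order frame correspondent is \forall x \forall y (Rxy \to Ryx).
F1: fails — Rcb but not Rbc.
F2: fails — Rde but not Red.
F3: satisfies the condition.
F4: fails — Rwx but not Rxw.
F5: fails — Rus but not Rsu.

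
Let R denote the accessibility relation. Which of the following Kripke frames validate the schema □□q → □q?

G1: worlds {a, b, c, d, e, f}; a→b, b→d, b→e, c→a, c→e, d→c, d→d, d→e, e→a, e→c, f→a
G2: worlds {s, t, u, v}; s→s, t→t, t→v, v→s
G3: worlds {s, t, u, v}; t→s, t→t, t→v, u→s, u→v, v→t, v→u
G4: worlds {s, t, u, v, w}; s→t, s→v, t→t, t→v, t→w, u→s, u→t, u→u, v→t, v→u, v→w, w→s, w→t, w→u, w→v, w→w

Frame correspondent (Sahlqvist): ∀x ∀y (Rxy → ∃z (Rxz ∧ Rzy)) — i.e. density.
G1: fails — Rab but no z with Raz and Rzb.
G2: holds.
G3: fails — Ruv but no z with Ruz and Rzv.
G4: holds.

G2, G4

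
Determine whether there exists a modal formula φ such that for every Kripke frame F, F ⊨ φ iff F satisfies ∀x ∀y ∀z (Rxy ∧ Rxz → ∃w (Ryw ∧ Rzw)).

Yes — defined by ◇□p → □◇p

The condition is convergence. A defining modal formula is ◇□p → □◇p.
Suppose ◇□p→□◇p is valid. Take Rxy, Rxz and set V(p)={w : Ryw}. Then □p at y so ◇□p at x, so □◇p at x, so ◇p at z, giving w with Rzw and Ryw.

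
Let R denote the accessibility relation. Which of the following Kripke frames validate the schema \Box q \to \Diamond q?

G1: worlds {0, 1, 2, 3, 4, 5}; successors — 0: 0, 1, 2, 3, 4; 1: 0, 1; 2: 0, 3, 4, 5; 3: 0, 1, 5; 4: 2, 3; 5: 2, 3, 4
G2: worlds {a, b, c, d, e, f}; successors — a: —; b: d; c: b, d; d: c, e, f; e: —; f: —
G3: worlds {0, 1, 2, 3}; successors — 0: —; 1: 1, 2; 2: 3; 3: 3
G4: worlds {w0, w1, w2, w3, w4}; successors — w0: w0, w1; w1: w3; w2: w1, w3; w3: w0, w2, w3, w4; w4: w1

Frame correspondent (Sahlqvist): \forall x \exists y Rxy — i.e. seriality.
G1: satisfies the condition.
G2: fails — world a has no successor.
G3: fails — world 0 has no successor.
G4: satisfies the condition.

G1, G4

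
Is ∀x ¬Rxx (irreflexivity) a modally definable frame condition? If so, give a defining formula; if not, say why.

No — not modally definable

Any modally definable frame class is closed under surjective bounded morphisms.
The 3-cycle (worlds w0,w1,w2 with w0→w1→w2→w0) is irreflexive, and the map sending every world to a single reflexive point • is a surjective bounded morphism (forth: every edge maps to (•,•); back: every world has a successor). So any modal formula valid on the 3-cycle is also valid on the reflexive point, which is not irreflexive.
So the class is not modally definable.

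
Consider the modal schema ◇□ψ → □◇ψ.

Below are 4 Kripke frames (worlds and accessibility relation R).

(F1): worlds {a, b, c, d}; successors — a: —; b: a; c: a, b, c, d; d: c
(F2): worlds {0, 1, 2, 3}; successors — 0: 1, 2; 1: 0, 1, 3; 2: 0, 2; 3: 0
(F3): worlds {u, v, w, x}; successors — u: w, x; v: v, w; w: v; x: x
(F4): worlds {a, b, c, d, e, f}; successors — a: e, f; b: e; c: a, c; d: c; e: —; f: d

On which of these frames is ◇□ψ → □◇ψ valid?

none

Frame correspondent (Sahlqvist): ∀x ∀y ∀z (Rxy ∧ Rxz → ∃w (Ryw ∧ Rzw)) — i.e. convergence.
(F1): fails — Rba and Rba but a and a have no common successor.
(F2): fails — R10 and R13 but 0 and 3 have no common successor.
(F3): fails — Ruw and Rux but w and x have no common successor.
(F4): fails — Rae and Rae but e and e have no common successor.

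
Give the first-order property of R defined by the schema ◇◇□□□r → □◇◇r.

This is a Sahlqvist (Geach-type) schema ◇^2□^3r → □^1◇^2r.
Minimal-valuation argument: fix x; take any y with xR^2y and any z with xR^1z. Set V(r) to the set of worlds R-reachable from y in exactly 3 steps. Then □^3r holds at y, so the antecedent holds at x; validity forces ◇^2r at z, giving a w with zR^2w and yR^3w.
First-order correspondent: ∀x ∀y ∀z ((xR²y ∧ xRz) → ∃w (yR³w ∧ zR²w)).

∀x ∀y ∀z ((xR²y ∧ xRz) → ∃w (yR³w ∧ zR²w))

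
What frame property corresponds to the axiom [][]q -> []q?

density

Suppose □□q→□q is valid. Take Rxy and set V(q)={w : xR²w}. Then □□q at x, so □q at x, so q at y, i.e. ∃z(Rxz∧Rzy).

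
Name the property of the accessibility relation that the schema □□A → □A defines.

density

This is the C4 axiom.
It corresponds to density: ∀x ∀y (Rxy → ∃z (Rxz ∧ Rzy)).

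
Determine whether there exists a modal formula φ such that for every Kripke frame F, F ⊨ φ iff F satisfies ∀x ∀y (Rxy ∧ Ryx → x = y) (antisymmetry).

Not definable by any modal formula

If a class were modally definable it would be closed under surjective bounded morphisms (Goldblatt–Thomason).
The 6-cycle (worlds s,t,u,v,w,x with s→t→u→v→w→x→s) is antisymmetric. Sending even-indexed worlds to • and odd-indexed worlds to ∘ is a surjective bounded morphism onto the two-world frame with •↔∘, which is not antisymmetric.
Hence antisymmetry is not modally definable.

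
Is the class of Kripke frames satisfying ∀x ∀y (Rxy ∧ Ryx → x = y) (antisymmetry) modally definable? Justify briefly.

Not modally definable

Any modally definable frame class is closed under surjective bounded morphisms.
The 4-cycle (worlds 0,1,2,3 with 0→1→2→3→0) is antisymmetric. Sending even-indexed worlds to s and odd-indexed worlds to t is a surjective bounded morphism onto the two-world frame with s↔t, which is not antisymmetric.
Hence antisymmetry is not modally definable.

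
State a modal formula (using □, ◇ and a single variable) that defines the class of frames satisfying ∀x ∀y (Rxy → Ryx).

q → □◇q

The condition is symmetry. The B schema q → □◇q defines it.
Suppose q→□◇q is valid. Take Rxy and set V(q)={x}. Then q at x, so □◇q at x, so ◇q at y, so some z with Ryz has q; z=x, i.e. Ryx.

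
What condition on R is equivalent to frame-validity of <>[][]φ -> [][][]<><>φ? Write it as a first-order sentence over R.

This is a Sahlqvist (Geach-type) schema ◇^1□^2φ → □^3◇^2φ.
First-order correspondent: forall x forall y forall z ((xRy & x R^3 z) -> exists w (y R^2 w & z R^2 w)).

forall x forall y forall z ((xRy & x R^3 z) -> exists w (y R^2 w & z R^2 w))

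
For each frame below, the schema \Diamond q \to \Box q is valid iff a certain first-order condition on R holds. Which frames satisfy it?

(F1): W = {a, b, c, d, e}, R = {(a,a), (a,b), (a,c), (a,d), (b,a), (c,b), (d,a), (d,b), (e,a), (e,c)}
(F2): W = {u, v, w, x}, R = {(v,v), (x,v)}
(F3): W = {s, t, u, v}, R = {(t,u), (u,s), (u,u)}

(F2)

This is the axiom for partial functionality; its first-order frame correspondent is \forall x \forall y \forall z (Rxy \wedge Rxz \to y = z).
(F1): fails — a sees both a and b.
(F2): satisfies the condition.
(F3): fails — u sees both s and u.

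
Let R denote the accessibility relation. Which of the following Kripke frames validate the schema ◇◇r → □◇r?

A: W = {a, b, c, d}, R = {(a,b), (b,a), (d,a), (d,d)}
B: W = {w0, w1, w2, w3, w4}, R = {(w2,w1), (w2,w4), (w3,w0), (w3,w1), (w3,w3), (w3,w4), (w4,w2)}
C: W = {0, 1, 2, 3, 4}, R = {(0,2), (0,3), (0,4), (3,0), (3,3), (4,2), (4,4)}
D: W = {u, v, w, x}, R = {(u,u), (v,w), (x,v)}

D

The schema corresponds to a generalized confluence (Geach) condition: ∀x ∀y ∀z ((xR²y ∧ xRz) → ∃w (y = w ∧ zRw)).
A: fails — dR²a, dRa but no w with a=w and aRw.
B: fails — w2R²w2, w2Rw1 but no w with w2=w and w1Rw.
C: fails — 0R²0, 0R2 but no w with 0=w and 2Rw.
D: satisfies the condition.
Valid on: D.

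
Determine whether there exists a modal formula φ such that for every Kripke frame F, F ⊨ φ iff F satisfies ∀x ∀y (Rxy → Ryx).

This is a Sahlqvist condition; the B axiom q → □◇q defines it.
Suppose q→□◇q is valid. Take Rxy and set V(q)={x}. Then q at x, so □◇q at x, so ◇q at y, so some z with Ryz has q; z=x, i.e. Ryx.

Yes, by q → □◇q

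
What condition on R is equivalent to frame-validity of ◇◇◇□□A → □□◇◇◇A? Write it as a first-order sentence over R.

∀x ∀y ∀z ((xR³y ∧ xR²z) → ∃w (yR²w ∧ zR³w))

This is a Sahlqvist (Geach-type) schema ◇^3□^2A → □^2◇^3A.
First-order correspondent: ∀x ∀y ∀z ((xR³y ∧ xR²z) → ∃w (yR²w ∧ zR³w)).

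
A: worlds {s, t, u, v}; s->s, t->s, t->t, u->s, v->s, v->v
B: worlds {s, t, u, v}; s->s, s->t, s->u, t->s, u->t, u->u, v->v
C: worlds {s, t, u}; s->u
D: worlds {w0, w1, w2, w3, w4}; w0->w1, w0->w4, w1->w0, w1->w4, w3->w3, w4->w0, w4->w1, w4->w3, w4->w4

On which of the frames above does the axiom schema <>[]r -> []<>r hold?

Frame correspondent (Sahlqvist): forall x forall y forall z (Rxy & Rxz -> exists w (Ryw & Rzw)) — i.e. convergence.
A: ✓.
B: fails — Rsu and Rst but u and t have no common successor.
C: fails — Rsu and Rsu but u and u have no common successor.
D: fails — Rw4w1 and Rw4w3 but w1 and w3 have no common successor.

A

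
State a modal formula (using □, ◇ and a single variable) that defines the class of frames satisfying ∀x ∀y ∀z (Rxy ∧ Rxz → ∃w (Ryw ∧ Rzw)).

The condition is convergence. The .2 schema ◇□ψ → □◇ψ defines it.

◇□ψ → □◇ψ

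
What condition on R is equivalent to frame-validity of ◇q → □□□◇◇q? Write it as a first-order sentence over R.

∀x ∀y ∀z ((xRy ∧ xR³z) → ∃w (y = w ∧ zR²w))

This is a Sahlqvist (Geach-type) schema ◇^1□^0q → □^3◇^2q.
Minimal-valuation argument: fix x; take any y with xR^1y and any z with xR^3z. Set V(q) to the set of worlds R-reachable from y in exactly 0 steps. Then □^0q holds at y, so the antecedent holds at x; validity forces ◇^2q at z, giving a w with zR^2w and yR^0w.
First-order correspondent: ∀x ∀y ∀z ((xRy ∧ xR³z) → ∃w (y = w ∧ zR²w)).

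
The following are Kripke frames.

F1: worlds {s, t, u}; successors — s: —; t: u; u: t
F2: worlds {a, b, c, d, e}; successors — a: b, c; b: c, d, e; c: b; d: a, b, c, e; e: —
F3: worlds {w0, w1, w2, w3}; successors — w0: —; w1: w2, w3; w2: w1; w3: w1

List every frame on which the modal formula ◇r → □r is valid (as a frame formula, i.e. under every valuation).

F1

This is the axiom for partial functionality; its first-order frame correspondent is ∀x ∀y ∀z (Rxy ∧ Rxz → y = z).
F1: condition met.
F2: fails — a sees both b and c.
F3: fails — w1 sees both w2 and w3.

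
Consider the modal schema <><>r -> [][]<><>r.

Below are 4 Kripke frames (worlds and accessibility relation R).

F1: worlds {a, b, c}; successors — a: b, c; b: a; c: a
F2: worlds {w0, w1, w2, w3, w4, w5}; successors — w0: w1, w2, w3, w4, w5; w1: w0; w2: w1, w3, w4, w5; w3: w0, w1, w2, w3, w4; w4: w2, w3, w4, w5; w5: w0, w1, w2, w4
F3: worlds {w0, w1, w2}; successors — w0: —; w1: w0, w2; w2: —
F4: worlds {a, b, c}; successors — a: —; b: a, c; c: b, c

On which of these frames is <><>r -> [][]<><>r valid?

This is the axiom for a generalized confluence (Geach) condition; its first-order frame correspondent is forall x forall y forall z ((x R^2 y & x R^2 z) -> exists w (y = w & z R^2 w)).
F1: ✓.
F2: fails — w0R²w0, w0R²w1 but no w with w0=w and w1R²w.
F3: ✓.
F4: fails — cR²a, cR²a but no w with a=w and aR²w.
Valid on: F1, F3.

F1, F3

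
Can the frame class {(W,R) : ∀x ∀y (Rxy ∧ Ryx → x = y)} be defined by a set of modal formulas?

Any modally definable frame class is closed under surjective bounded morphisms.
The 6-cycle (worlds s,t,u,v,w,x with s→t→u→v→w→x→s) is antisymmetric. Sending even-indexed worlds to s and odd-indexed worlds to t is a surjective bounded morphism onto the two-world frame with s↔t, which is not antisymmetric.
Hence antisymmetry is not modally definable.

No — not modally definable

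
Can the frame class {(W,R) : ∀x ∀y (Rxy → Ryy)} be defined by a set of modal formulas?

Yes: it is shift-reflexivity, defined by the T□ schema □(□p → p).
Suppose □(□p→p) is valid. Take Rxy and set V(p)={w : Ryw}. Then at y, □p holds; since □(□p→p) at x, □p→p at y, so p at y, i.e. Ryy.

Definable; □(□p → p) defines it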